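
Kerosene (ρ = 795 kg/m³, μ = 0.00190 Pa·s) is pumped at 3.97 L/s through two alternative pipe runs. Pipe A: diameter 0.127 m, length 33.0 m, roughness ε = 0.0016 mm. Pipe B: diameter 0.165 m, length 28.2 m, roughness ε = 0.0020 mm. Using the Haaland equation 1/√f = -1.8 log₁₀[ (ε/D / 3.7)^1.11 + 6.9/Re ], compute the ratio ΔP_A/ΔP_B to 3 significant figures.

ΔP_A/ΔP_B ≈ 4.05

Pipe A: V = Q/A = 0.00397/0.01267 = 0.3134 m/s; Re = 1.665e+04; ε/D = 1.26e-05; Haaland → f = 0.02699; ΔP_A = f(L/D)(ρV²/2) = 273.8 Pa.
Pipe B: V = Q/A = 0.00397/0.02138 = 0.1857 m/s; Re = 1.282e+04; ε/D = 1.21e-05; Haaland → f = 0.02889; ΔP_B = f(L/D)(ρV²/2) = 67.67 Pa.
ΔP_A/ΔP_B = 273.8/67.67 = 4.05.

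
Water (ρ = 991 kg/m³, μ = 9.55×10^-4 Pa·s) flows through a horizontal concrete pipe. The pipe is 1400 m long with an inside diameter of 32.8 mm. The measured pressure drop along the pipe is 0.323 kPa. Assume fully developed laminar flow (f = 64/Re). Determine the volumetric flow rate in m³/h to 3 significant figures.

For laminar flow, f = 64/Re with Re = ρVD/μ, so Darcy-Weisbach reduces to ΔP = 32μLV/D². Solving for V: V = ΔP·D²/(32μL) = 323·(0.0328)²/(32·0.000955·1400) = 0.008122 m/s.
Check: Re = ρVD/μ = 991·0.008122·0.0328/0.000955 = 276.4 < 2300, so the laminar assumption holds.
Q = V·A = 0.008122·(π/4·0.0328²) = 6.863e-06 m³/s = 0.0247 m³/h.

Q ≈ 0.0247 m³/h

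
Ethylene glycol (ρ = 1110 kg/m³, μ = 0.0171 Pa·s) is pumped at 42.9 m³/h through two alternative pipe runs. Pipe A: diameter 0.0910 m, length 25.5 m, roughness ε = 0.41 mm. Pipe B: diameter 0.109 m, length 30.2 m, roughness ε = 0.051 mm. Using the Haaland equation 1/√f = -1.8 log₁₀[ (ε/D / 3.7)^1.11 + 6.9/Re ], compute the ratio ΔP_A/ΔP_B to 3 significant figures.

Pipe A: V = Q/A = 0.01192/0.006504 = 1.832 m/s; Re = 1.082e+04; ε/D = 0.00451; Haaland → f = 0.03635; ΔP_A = f(L/D)(ρV²/2) = 1.898e+04 Pa.
Pipe B: V = Q/A = 0.01192/0.009331 = 1.277 m/s; Re = 9036; ε/D = 0.000468; Haaland → f = 0.0323; ΔP_B = f(L/D)(ρV²/2) = 8101 Pa.
ΔP_A/ΔP_B = 1.898e+04/8101 = 2.34.

ΔP_A/ΔP_B ≈ 2.34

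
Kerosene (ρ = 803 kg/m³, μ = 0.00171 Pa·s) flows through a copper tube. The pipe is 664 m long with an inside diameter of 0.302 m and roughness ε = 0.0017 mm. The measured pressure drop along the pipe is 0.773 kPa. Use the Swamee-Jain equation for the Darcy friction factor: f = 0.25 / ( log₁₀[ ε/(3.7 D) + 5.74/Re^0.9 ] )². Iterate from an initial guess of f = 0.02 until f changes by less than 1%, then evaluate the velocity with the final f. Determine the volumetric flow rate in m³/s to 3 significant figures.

Rearranging Darcy-Weisbach: V = √(2·ΔP·D/(f·L·ρ)). With ε/D = 1.7e-06/0.302 = 5.63e-06, iterate starting from f = 0.02:
  f = 0.02 → V = √(2·773·0.302/(0.02·664·803)) = 0.2092 m/s; Re = ρVD/μ = 2.967e+04; f → 0.02345
  f = 0.02345 → V = 0.1932 m/s; Re = 2.74e+04; f → 0.0239
  f = 0.0239 → V = 0.1914 m/s; Re = 2.714e+04; f → 0.02396
Converged (Δf/f < 1%). With the final f = 0.02396: V = √(2·773·0.302/(0.02396·664·803)) = 0.1912 m/s.
Q = V·A = 0.1912·(π/4·0.302²) = 0.01369 m³/s = 0.0137 m³/s.

Q ≈ 0.0137 m³/s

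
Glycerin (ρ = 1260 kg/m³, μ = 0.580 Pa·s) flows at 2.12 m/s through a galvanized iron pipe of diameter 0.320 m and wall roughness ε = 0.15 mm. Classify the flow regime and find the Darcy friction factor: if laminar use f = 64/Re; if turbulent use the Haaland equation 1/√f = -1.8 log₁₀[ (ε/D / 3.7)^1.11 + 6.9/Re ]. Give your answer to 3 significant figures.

f ≈ 0.0434

Re = ρVD/μ = 1260·2.12·0.32/0.58 = 1474.
Re < 2300 → laminar, so f = 64/Re = 0.04343 (roughness is irrelevant in laminar flow).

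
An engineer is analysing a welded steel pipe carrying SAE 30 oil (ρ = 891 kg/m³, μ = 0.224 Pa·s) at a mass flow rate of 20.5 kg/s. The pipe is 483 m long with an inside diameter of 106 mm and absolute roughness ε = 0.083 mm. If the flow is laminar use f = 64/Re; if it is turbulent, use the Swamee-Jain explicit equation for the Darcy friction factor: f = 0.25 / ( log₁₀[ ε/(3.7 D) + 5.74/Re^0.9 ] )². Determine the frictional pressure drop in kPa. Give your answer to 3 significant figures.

A = πD²/4 = π(0.106)²/4 = 0.008825 m²; mean velocity V = ṁ/(ρA) = 20.5/(891 · 0.008825) = 2.607 m/s.
Reynolds number Re = ρVD/μ = 891 · 2.607 · 0.106 / 0.224 = 1099.
Re < 2300 → laminar flow, so f = 64/Re = 64/1099 = 0.05822 (the turbulent correlation is not needed).
Darcy-Weisbach: ΔP = f(L/D)(ρV²/2) = 0.05822·(483/0.106)·(891·2.607²/2) = 0.05822·4557·3028 = 8.034e+05 Pa.
ΔP = 8.034e+05 Pa = 803 kPa.

ΔP ≈ 803 kPa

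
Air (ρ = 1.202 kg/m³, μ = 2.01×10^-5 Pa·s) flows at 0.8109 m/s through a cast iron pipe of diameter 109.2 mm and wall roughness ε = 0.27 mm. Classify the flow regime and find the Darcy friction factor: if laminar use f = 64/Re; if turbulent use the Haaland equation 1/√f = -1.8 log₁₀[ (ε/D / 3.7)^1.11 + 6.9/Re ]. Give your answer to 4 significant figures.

Re = ρVD/μ = 1.202·0.8109·0.1092/2.01e-05 = 5295.
Re > 4000 → turbulent. ε/D = 0.00027/0.1092 = 0.00247; Haaland: 1/√f = -1.8 log₁₀[0.000299 + 0.0013] = 5.032, so f = 0.0395.

f ≈ 0.03950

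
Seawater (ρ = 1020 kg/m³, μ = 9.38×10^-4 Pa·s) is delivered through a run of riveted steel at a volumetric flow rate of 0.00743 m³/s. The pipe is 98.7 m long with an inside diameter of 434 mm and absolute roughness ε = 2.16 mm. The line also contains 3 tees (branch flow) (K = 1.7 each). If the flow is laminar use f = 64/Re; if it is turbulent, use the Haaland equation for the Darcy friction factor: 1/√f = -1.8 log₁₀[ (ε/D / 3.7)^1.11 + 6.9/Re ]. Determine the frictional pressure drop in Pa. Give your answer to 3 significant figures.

Cross-sectional area A = πD²/4 = π(0.434)²/4 = 0.1479 m²; mean velocity V = Q/A = 0.00743/0.1479 = 0.05022 m/s.
Reynolds number Re = ρVD/μ = 1020 · 0.05022 · 0.434 / 0.000938 = 2.37e+04.
Re > 4000 → turbulent. Relative roughness ε/D = 0.00216/0.434 = 0.00498. Haaland: 1/√f = -1.8 log₁₀[(0.00498/3.7)^1.11 + 6.9/2.37e+04] = -1.8 log₁₀[0.00065 + 0.000291] = 5.447, so f = 0.0337.
Total minor-loss coefficient ΣK = 3·1.7 = 5.1.
ΔP = [f·L/D + ΣK]·(ρV²/2) = [0.0337·98.7/0.434 + 5.1]·(1020·0.05022²/2) = [7.664 + 5.1]·1.286 = 16.42 Pa.

ΔP ≈ 16.4 Pa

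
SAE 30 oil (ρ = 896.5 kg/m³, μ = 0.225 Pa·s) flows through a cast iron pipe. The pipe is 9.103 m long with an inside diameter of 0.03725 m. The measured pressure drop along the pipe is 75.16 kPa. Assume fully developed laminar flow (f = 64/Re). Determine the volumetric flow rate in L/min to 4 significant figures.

For laminar flow, f = 64/Re with Re = ρVD/μ, so Darcy-Weisbach reduces to ΔP = 32μLV/D². Solving for V: V = ΔP·D²/(32μL) = 7.516e+04·(0.03725)²/(32·0.225·9.103) = 1.591 m/s.
Check: Re = ρVD/μ = 896.5·1.591·0.03725/0.225 = 236.2 < 2300, so the laminar assumption holds.
Q = V·A = 1.591·(π/4·0.03725²) = 0.001734 m³/s = 104.0 L/min.

Q ≈ 104.0 L/min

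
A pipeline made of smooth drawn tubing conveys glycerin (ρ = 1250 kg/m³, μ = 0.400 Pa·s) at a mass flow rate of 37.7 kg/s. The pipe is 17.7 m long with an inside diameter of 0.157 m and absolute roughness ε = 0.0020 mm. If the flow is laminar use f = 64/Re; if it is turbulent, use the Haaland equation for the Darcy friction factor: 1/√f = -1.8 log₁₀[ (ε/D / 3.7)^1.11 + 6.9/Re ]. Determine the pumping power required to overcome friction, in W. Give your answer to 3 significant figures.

A = πD²/4 = π(0.157)²/4 = 0.01936 m²; mean velocity V = ṁ/(ρA) = 37.7/(1250 · 0.01936) = 1.558 m/s.
Reynolds number Re = ρVD/μ = 1250 · 1.558 · 0.157 / 0.4 = 764.3.
Re < 2300 → laminar flow, so f = 64/Re = 64/764.3 = 0.08373 (the turbulent correlation is not needed).
Darcy-Weisbach: ΔP = f(L/D)(ρV²/2) = 0.08373·(17.7/0.157)·(1250·1.558²/2) = 0.08373·112.7·1517 = 1.432e+04 Pa.
Q = ṁ/ρ = 37.7/1250 = 0.03016 m³/s.
Pumping power P = QΔP = 0.03016·1.432e+04 = 431.9 W = 432 W.

P ≈ 432 W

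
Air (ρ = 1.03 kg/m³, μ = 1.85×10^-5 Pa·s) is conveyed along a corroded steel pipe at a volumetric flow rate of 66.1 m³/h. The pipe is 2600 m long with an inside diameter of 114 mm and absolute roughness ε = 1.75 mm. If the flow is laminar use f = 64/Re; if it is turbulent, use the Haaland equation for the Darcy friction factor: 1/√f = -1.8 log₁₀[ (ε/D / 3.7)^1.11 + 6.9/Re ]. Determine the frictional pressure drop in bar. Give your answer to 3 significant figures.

ΔP ≈ 0.0182 bar

Q = 66.1 m³/h = 66.1/3600 = 0.01836 m³/s.
Cross-sectional area A = πD²/4 = π(0.114)²/4 = 0.01021 m²; mean velocity V = Q/A = 0.01836/0.01021 = 1.799 m/s.
Reynolds number Re = ρVD/μ = 1.03 · 1.799 · 0.114 / 1.85e-05 = 1.142e+04.
Re > 4000 → turbulent. Relative roughness ε/D = 0.00175/0.114 = 0.0154. Haaland: 1/√f = -1.8 log₁₀[(0.0154/3.7)^1.11 + 6.9/1.142e+04] = -1.8 log₁₀[0.00227 + 0.000604] = 4.575, so f = 0.04778.
Darcy-Weisbach: ΔP = f(L/D)(ρV²/2) = 0.04778·(2600/0.114)·(1.03·1.799²/2) = 0.04778·2.281e+04·1.667 = 1816 Pa.
ΔP = 1816 Pa = 0.0182 bar.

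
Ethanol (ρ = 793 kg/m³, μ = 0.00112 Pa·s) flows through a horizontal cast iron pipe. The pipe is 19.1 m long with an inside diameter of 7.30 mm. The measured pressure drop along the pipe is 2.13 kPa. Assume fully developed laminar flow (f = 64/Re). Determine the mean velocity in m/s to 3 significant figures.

For laminar flow, f = 64/Re with Re = ρVD/μ, so Darcy-Weisbach reduces to ΔP = 32μLV/D². Solving for V: V = ΔP·D²/(32μL) = 2130·(0.0073)²/(32·0.00112·19.1) = 0.1658 m/s.
Check: Re = ρVD/μ = 793·0.1658·0.0073/0.00112 = 857 < 2300, so the laminar assumption holds.

V ≈ 0.166 m/s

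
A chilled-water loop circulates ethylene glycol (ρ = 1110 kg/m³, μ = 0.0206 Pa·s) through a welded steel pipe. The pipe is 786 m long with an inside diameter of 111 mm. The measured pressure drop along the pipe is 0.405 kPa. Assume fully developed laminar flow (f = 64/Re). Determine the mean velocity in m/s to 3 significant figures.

V ≈ 0.00963 m/s

For laminar flow, f = 64/Re with Re = ρVD/μ, so Darcy-Weisbach reduces to ΔP = 32μLV/D². Solving for V: V = ΔP·D²/(32μL) = 405·(0.111)²/(32·0.0206·786) = 0.009631 m/s.
Check: Re = ρVD/μ = 1110·0.009631·0.111/0.0206 = 57.6 < 2300, so the laminar assumption holds.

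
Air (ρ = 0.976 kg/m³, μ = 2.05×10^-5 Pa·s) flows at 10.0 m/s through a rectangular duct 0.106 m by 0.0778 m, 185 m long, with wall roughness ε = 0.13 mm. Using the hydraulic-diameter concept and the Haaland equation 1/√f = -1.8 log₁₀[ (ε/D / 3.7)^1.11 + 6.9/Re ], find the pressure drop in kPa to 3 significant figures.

ΔP ≈ 2.56 kPa

Hydraulic diameter D_h = 4A/P = 4·(0.106·0.0778)/(2·(0.106+0.0778)) = 0.03299/0.3676 = 0.08974 m.
Re = ρVD_h/μ = 0.976·10·0.08974/2.05e-05 = 4.272e+04.
ε/D_h = 0.00013/0.08974 = 0.00145; Haaland gives 1/√f = -1.8 log₁₀[0.000165+0.000162] = 6.275, so f = 0.0254.
ΔP = f(L/D_h)(ρV²/2) = 0.0254·185/0.08974·48.8 = 2555 Pa.
ΔP = 2.56 kPa.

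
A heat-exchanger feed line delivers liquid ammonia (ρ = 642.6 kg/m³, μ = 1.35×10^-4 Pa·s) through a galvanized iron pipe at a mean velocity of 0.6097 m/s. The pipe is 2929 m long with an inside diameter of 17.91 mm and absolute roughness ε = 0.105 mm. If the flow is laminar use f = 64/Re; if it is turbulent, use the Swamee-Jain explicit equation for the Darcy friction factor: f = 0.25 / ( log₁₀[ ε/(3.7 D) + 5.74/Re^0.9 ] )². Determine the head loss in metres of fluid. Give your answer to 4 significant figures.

Reynolds number Re = ρVD/μ = 642.6 · 0.6097 · 0.01791 / 0.000135 = 5.198e+04.
Re > 4000 → turbulent. Relative roughness ε/D = 0.000105/0.01791 = 0.00586. Swamee-Jain: f = 0.25/(log₁₀[0.00586/3.7 + 5.74/5.198e+04^0.9])² = 0.25/(log₁₀[0.00158 + 0.000327])² = 0.25/(-2.719)² = 0.03383.
Darcy-Weisbach: ΔP = f(L/D)(ρV²/2) = 0.03383·(2929/0.01791)·(642.6·0.6097²/2) = 0.03383·1.635e+05·119.4 = 6.607e+05 Pa.
Head loss h_f = ΔP/(ρg) = 6.607e+05/(642.6·9.81) = 104.8 m.

h_f ≈ 104.8 m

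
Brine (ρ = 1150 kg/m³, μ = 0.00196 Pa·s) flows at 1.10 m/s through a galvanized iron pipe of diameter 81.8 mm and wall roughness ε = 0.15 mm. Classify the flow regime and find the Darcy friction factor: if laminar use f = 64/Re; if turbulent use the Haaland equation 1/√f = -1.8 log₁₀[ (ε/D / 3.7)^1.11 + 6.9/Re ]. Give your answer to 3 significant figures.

f ≈ 0.0258

Re = ρVD/μ = 1150·1.1·0.0818/0.00196 = 5.279e+04.
Re > 4000 → turbulent. ε/D = 0.00015/0.0818 = 0.00183; Haaland: 1/√f = -1.8 log₁₀[0.000215 + 0.000131] = 6.231, so f = 0.02575.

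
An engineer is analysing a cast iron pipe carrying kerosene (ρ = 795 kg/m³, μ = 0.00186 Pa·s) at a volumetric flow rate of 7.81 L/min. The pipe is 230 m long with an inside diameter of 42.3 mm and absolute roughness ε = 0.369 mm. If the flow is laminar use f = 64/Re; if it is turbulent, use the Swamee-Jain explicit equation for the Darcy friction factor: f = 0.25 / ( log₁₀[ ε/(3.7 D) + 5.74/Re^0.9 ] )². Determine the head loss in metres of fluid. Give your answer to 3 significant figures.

Q = 7.81 L/min = 7.81/60000 = 0.0001302 m³/s.
Cross-sectional area A = πD²/4 = π(0.0423)²/4 = 0.001405 m²; mean velocity V = Q/A = 0.0001302/0.001405 = 0.09263 m/s.
Reynolds number Re = ρVD/μ = 795 · 0.09263 · 0.0423 / 0.00186 = 1675.
Re < 2300 → laminar flow, so f = 64/Re = 64/1675 = 0.03822 (the turbulent correlation is not needed).
Darcy-Weisbach: ΔP = f(L/D)(ρV²/2) = 0.03822·(230/0.0423)·(795·0.09263²/2) = 0.03822·5437·3.41 = 708.7 Pa.
Head loss h_f = ΔP/(ρg) = 708.7/(795·9.81) = 0.0909 m.

h_f ≈ 0.0909 m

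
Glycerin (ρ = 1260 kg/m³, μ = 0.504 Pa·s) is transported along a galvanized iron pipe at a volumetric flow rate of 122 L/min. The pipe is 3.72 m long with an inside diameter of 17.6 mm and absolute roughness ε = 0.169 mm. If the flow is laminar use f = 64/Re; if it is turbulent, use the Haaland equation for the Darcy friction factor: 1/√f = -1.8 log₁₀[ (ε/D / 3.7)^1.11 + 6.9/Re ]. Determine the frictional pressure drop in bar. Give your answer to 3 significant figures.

Q = 122 L/min = 122/60000 = 0.002033 m³/s.
Cross-sectional area A = πD²/4 = π(0.0176)²/4 = 0.0002433 m²; mean velocity V = Q/A = 0.002033/0.0002433 = 8.358 m/s.
Reynolds number Re = ρVD/μ = 1260 · 8.358 · 0.0176 / 0.504 = 367.7.
Re < 2300 → laminar flow, so f = 64/Re = 64/367.7 = 0.174 (the turbulent correlation is not needed).
Darcy-Weisbach: ΔP = f(L/D)(ρV²/2) = 0.174·(3.72/0.0176)·(1260·8.358²/2) = 0.174·211.4·4.401e+04 = 1.619e+06 Pa.
ΔP = 1.619e+06 Pa = 16.2 bar.

ΔP ≈ 16.2 bar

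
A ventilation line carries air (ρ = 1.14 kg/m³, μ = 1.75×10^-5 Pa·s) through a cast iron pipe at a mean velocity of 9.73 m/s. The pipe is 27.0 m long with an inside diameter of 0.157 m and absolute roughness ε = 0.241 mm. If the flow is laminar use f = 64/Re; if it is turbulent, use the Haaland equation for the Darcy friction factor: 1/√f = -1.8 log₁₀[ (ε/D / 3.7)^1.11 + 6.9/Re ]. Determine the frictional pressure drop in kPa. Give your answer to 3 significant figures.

Reynolds number Re = ρVD/μ = 1.14 · 9.73 · 0.157 / 1.75e-05 = 9.951e+04.
Re > 4000 → turbulent. Relative roughness ε/D = 0.000241/0.157 = 0.00154. Haaland: 1/√f = -1.8 log₁₀[(0.00154/3.7)^1.11 + 6.9/9.951e+04] = -1.8 log₁₀[0.000176 + 6.93e-05] = 6.498, so f = 0.02368.
Darcy-Weisbach: ΔP = f(L/D)(ρV²/2) = 0.02368·(27/0.157)·(1.14·9.73²/2) = 0.02368·172·53.96 = 219.8 Pa.
ΔP = 219.8 Pa = 0.220 kPa.

ΔP ≈ 0.220 kPa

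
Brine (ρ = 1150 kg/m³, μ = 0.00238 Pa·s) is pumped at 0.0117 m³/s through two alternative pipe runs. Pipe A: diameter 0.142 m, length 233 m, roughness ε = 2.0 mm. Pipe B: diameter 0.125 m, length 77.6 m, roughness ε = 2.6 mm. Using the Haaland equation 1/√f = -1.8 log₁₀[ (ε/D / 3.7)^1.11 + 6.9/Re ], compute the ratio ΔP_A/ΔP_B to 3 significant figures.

Pipe A: V = Q/A = 0.0117/0.01584 = 0.7388 m/s; Re = 5.069e+04; ε/D = 0.0141; Haaland → f = 0.04369; ΔP_A = f(L/D)(ρV²/2) = 2.25e+04 Pa.
Pipe B: V = Q/A = 0.0117/0.01227 = 0.9534 m/s; Re = 5.758e+04; ε/D = 0.0208; Haaland → f = 0.05012; ΔP_B = f(L/D)(ρV²/2) = 1.626e+04 Pa.
ΔP_A/ΔP_B = 2.25e+04/1.626e+04 = 1.38.

ΔP_A/ΔP_B ≈ 1.38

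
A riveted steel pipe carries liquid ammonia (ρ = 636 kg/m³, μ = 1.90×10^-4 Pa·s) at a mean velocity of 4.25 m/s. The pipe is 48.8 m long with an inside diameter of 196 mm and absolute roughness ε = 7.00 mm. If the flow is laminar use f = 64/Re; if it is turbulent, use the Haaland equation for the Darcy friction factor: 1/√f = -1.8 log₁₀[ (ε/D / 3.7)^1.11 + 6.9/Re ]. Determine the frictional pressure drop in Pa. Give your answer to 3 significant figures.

ΔP ≈ 88200 Pa

Reynolds number Re = ρVD/μ = 636 · 4.25 · 0.196 / 0.00019 = 2.788e+06.
Re > 4000 → turbulent. Relative roughness ε/D = 0.007/0.196 = 0.0357. Haaland: 1/√f = -1.8 log₁₀[(0.0357/3.7)^1.11 + 6.9/2.788e+06] = -1.8 log₁₀[0.00579 + 2.47e-06] = 4.026, so f = 0.06168.
Darcy-Weisbach: ΔP = f(L/D)(ρV²/2) = 0.06168·(48.8/0.196)·(636·4.25²/2) = 0.06168·249·5744 = 8.822e+04 Pa.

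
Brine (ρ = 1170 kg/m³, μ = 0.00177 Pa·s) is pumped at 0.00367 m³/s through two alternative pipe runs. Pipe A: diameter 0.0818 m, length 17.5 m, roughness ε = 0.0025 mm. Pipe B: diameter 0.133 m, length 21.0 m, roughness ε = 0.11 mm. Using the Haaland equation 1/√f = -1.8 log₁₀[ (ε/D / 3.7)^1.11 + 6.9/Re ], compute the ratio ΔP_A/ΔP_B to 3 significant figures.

Pipe A: V = Q/A = 0.00367/0.005255 = 0.6983 m/s; Re = 3.776e+04; ε/D = 3.06e-05; Haaland → f = 0.02215; ΔP_A = f(L/D)(ρV²/2) = 1352 Pa.
Pipe B: V = Q/A = 0.00367/0.01389 = 0.2642 m/s; Re = 2.322e+04; ε/D = 0.000827; Haaland → f = 0.02649; ΔP_B = f(L/D)(ρV²/2) = 170.7 Pa.
ΔP_A/ΔP_B = 1352/170.7 = 7.92.

ΔP_A/ΔP_B ≈ 7.92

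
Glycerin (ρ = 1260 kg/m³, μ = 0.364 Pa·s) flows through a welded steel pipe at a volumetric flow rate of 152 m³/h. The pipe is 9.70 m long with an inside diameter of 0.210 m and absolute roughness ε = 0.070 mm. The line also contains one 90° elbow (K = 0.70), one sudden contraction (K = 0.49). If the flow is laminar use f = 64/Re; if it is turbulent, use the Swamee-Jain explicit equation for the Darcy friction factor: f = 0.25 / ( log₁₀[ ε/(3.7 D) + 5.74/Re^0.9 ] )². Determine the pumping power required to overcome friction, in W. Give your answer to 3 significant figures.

P ≈ 179 W

Q = 152 m³/h = 152/3600 = 0.04222 m³/s.
Cross-sectional area A = πD²/4 = π(0.21)²/4 = 0.03464 m²; mean velocity V = Q/A = 0.04222/0.03464 = 1.219 m/s.
Reynolds number Re = ρVD/μ = 1260 · 1.219 · 0.21 / 0.364 = 886.1.
Re < 2300 → laminar flow, so f = 64/Re = 64/886.1 = 0.07222 (the turbulent correlation is not needed).
Total minor-loss coefficient ΣK = 1·0.7 + 1·0.49 = 1.19.
ΔP = [f·L/D + ΣK]·(ρV²/2) = [0.07222·9.7/0.21 + 1.19]·(1260·1.219²/2) = [3.336 + 1.19]·936.2 = 4237 Pa.
Pumping power P = QΔP = 0.04222·4237 = 178.9 W = 179 W.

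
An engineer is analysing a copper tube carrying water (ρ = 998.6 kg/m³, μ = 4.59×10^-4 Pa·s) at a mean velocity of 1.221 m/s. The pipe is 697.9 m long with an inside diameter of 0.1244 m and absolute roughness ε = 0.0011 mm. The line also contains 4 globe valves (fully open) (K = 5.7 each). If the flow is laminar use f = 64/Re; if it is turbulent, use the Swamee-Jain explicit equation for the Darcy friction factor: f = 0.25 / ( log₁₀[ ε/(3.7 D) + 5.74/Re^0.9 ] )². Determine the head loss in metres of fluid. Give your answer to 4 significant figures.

h_f ≈ 7.798 m

Reynolds number Re = ρVD/μ = 998.6 · 1.221 · 0.1244 / 0.000459 = 3.305e+05.
Re > 4000 → turbulent. Relative roughness ε/D = 1.1e-06/0.1244 = 8.84e-06. Swamee-Jain: f = 0.25/(log₁₀[8.84e-06/3.7 + 5.74/3.305e+05^0.9])² = 0.25/(log₁₀[2.39e-06 + 6.19e-05])² = 0.25/(-4.192)² = 0.01423.
Total minor-loss coefficient ΣK = 4·5.7 = 22.8.
ΔP = [f·L/D + ΣK]·(ρV²/2) = [0.01423·697.9/0.1244 + 22.8]·(998.6·1.221²/2) = [79.82 + 22.8]·744.4 = 7.639e+04 Pa.
Head loss h_f = ΔP/(ρg) = 7.639e+04/(998.6·9.81) = 7.798 m.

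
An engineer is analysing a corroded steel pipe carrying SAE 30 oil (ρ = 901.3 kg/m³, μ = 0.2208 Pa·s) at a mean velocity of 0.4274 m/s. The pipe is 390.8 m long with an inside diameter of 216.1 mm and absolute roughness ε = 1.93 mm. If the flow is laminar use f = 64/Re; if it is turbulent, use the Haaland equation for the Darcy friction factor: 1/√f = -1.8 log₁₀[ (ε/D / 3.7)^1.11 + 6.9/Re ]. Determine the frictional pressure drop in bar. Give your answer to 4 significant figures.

Reynolds number Re = ρVD/μ = 901.3 · 0.4274 · 0.2161 / 0.221 = 377.
Re < 2300 → laminar flow, so f = 64/Re = 64/377 = 0.1698 (the turbulent correlation is not needed).
Darcy-Weisbach: ΔP = f(L/D)(ρV²/2) = 0.1698·(390.8/0.2161)·(901.3·0.4274²/2) = 0.1698·1808·82.32 = 2.527e+04 Pa.
ΔP = 2.527e+04 Pa = 0.2527 bar.

ΔP ≈ 0.2527 bar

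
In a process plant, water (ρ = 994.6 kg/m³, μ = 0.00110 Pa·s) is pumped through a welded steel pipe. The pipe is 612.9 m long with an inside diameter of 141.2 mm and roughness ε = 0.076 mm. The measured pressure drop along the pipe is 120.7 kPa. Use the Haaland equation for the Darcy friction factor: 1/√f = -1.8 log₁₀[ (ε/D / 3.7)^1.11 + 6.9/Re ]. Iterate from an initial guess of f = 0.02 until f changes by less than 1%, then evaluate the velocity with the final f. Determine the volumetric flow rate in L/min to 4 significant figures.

Q ≈ 1625 L/min

Rearranging Darcy-Weisbach: V = √(2·ΔP·D/(f·L·ρ)). With ε/D = 7.6e-05/0.1412 = 0.000538, iterate starting from f = 0.02:
  f = 0.02 → V = √(2·1.207e+05·0.1412/(0.02·612.9·994.6)) = 1.672 m/s; Re = ρVD/μ = 2.135e+05; f → 0.01874
  f = 0.01874 → V = 1.728 m/s; Re = 2.206e+05; f → 0.01869
Converged (Δf/f < 1%). With the final f = 0.01869: V = √(2·1.207e+05·0.1412/(0.01869·612.9·994.6)) = 1.73 m/s.
Q = V·A = 1.73·(π/4·0.1412²) = 0.02709 m³/s = 1625 L/min.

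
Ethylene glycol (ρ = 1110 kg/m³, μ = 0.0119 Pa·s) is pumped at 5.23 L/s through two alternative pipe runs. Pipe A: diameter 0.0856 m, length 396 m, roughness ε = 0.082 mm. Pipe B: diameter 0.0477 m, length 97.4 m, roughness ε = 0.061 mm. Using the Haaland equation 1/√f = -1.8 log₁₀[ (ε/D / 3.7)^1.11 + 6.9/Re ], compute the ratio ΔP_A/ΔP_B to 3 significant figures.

ΔP_A/ΔP_B ≈ 0.248

Pipe A: V = Q/A = 0.00523/0.005755 = 0.9088 m/s; Re = 7256; ε/D = 0.000958; Haaland → f = 0.03483; ΔP_A = f(L/D)(ρV²/2) = 7.387e+04 Pa.
Pipe B: V = Q/A = 0.00523/0.001787 = 2.927 m/s; Re = 1.302e+04; ε/D = 0.00128; Haaland → f = 0.03068; ΔP_B = f(L/D)(ρV²/2) = 2.979e+05 Pa.
ΔP_A/ΔP_B = 7.387e+04/2.979e+05 = 0.248.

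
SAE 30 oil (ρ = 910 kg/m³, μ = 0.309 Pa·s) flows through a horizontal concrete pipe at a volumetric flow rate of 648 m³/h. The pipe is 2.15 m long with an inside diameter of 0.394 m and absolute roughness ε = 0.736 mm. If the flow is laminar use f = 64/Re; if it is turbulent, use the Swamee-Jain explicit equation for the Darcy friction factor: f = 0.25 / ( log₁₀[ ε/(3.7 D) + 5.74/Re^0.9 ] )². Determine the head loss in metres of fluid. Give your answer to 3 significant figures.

h_f ≈ 0.0226 m

Q = 648 m³/h = 648/3600 = 0.18 m³/s.
Cross-sectional area A = πD²/4 = π(0.394)²/4 = 0.1219 m²; mean velocity V = Q/A = 0.18/0.1219 = 1.476 m/s.
Reynolds number Re = ρVD/μ = 910 · 1.476 · 0.394 / 0.309 = 1713.
Re < 2300 → laminar flow, so f = 64/Re = 64/1713 = 0.03736 (the turbulent correlation is not needed).
Darcy-Weisbach: ΔP = f(L/D)(ρV²/2) = 0.03736·(2.15/0.394)·(910·1.476²/2) = 0.03736·5.457·991.7 = 202.2 Pa.
Head loss h_f = ΔP/(ρg) = 202.2/(910·9.81) = 0.0226 m.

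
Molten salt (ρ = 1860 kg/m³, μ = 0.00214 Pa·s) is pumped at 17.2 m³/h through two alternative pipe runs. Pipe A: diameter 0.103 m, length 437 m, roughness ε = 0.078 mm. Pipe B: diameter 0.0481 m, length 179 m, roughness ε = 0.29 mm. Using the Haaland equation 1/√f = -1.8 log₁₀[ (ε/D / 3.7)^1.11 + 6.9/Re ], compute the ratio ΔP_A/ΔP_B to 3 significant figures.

ΔP_A/ΔP_B ≈ 0.0378

Pipe A: V = Q/A = 0.004778/0.008332 = 0.5734 m/s; Re = 5.133e+04; ε/D = 0.000757; Haaland → f = 0.02294; ΔP_A = f(L/D)(ρV²/2) = 2.976e+04 Pa.
Pipe B: V = Q/A = 0.004778/0.001817 = 2.629 m/s; Re = 1.099e+05; ε/D = 0.00603; Haaland → f = 0.03292; ΔP_B = f(L/D)(ρV²/2) = 7.876e+05 Pa.
ΔP_A/ΔP_B = 2.976e+04/7.876e+05 = 0.0378.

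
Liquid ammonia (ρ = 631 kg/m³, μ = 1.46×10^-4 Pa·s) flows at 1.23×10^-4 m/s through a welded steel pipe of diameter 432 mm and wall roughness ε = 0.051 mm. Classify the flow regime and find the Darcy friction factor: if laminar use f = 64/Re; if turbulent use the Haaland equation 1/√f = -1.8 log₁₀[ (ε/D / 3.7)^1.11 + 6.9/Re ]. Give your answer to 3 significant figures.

f ≈ 0.279

Re = ρVD/μ = 631·0.000123·0.432/0.000146 = 229.6.
Re < 2300 → laminar, so f = 64/Re = 0.2787 (roughness is irrelevant in laminar flow).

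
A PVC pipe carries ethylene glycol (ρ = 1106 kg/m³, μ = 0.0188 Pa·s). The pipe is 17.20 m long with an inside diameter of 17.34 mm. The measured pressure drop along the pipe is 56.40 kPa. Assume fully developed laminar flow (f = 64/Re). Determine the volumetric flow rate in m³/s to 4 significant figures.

For laminar flow, f = 64/Re with Re = ρVD/μ, so Darcy-Weisbach reduces to ΔP = 32μLV/D². Solving for V: V = ΔP·D²/(32μL) = 5.64e+04·(0.01734)²/(32·0.0188·17.2) = 1.639 m/s.
Check: Re = ρVD/μ = 1106·1.639·0.01734/0.0188 = 1672 < 2300, so the laminar assumption holds.
Q = V·A = 1.639·(π/4·0.01734²) = 0.000387 m³/s = 3.870×10^-4 m³/s.

Q ≈ 3.870×10^-4 m³/s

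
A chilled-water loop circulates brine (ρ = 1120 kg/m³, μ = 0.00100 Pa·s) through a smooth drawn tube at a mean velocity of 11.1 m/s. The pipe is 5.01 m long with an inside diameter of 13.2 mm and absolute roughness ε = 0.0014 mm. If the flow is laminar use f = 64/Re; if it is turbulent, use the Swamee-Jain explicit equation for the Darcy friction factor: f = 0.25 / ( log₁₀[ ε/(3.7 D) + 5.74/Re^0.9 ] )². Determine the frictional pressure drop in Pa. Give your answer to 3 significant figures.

ΔP ≈ 444000 Pa

Reynolds number Re = ρVD/μ = 1120 · 11.1 · 0.0132 / 0.001 = 1.641e+05.
Re > 4000 → turbulent. Relative roughness ε/D = 1.4e-06/0.0132 = 0.000106. Swamee-Jain: f = 0.25/(log₁₀[0.000106/3.7 + 5.74/1.641e+05^0.9])² = 0.25/(log₁₀[2.87e-05 + 0.000116])² = 0.25/(-3.839)² = 0.01696.
Darcy-Weisbach: ΔP = f(L/D)(ρV²/2) = 0.01696·(5.01/0.0132)·(1120·11.1²/2) = 0.01696·379.5·6.9e+04 = 4.442e+05 Pa.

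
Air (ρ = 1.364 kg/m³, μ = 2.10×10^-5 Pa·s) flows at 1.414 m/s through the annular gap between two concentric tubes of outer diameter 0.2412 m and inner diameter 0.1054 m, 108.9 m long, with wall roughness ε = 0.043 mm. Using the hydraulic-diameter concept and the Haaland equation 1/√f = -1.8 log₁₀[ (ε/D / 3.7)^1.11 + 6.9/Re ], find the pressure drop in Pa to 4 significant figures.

ΔP ≈ 32.27 Pa

Hydraulic diameter D_h = 4A/P = D_o - D_i = 0.2412 - 0.1054 = 0.1358 m.
Re = ρVD_h/μ = 1.364·1.414·0.1358/2.1e-05 = 1.247e+04.
ε/D_h = 4.3e-05/0.1358 = 0.000317; Haaland gives 1/√f = -1.8 log₁₀[3.05e-05+0.000553] = 5.821, so f = 0.02951.
ΔP = f(L/D_h)(ρV²/2) = 0.02951·108.9/0.1358·1.364 = 32.27 Pa.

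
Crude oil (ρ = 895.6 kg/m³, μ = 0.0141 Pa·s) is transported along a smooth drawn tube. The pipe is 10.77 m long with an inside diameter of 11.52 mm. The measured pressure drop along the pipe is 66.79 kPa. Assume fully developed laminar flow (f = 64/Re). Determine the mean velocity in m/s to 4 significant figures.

V ≈ 1.824 m/s

For laminar flow, f = 64/Re with Re = ρVD/μ, so Darcy-Weisbach reduces to ΔP = 32μLV/D². Solving for V: V = ΔP·D²/(32μL) = 6.679e+04·(0.01152)²/(32·0.0141·10.77) = 1.824 m/s.
Check: Re = ρVD/μ = 895.6·1.824·0.01152/0.0141 = 1335 < 2300, so the laminar assumption holds.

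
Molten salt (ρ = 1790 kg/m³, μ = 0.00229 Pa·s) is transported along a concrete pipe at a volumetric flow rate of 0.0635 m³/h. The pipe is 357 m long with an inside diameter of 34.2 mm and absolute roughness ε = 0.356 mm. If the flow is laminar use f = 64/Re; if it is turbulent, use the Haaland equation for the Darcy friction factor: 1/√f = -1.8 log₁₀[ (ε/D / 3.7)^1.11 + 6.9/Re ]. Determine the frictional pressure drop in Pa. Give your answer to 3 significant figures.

Q = 0.0635 m³/h = 0.0635/3600 = 1.764e-05 m³/s.
Cross-sectional area A = πD²/4 = π(0.0342)²/4 = 0.0009186 m²; mean velocity V = Q/A = 1.764e-05/0.0009186 = 0.0192 m/s.
Reynolds number Re = ρVD/μ = 1790 · 0.0192 · 0.0342 / 0.00229 = 513.3.
Re < 2300 → laminar flow, so f = 64/Re = 64/513.3 = 0.1247 (the turbulent correlation is not needed).
Darcy-Weisbach: ΔP = f(L/D)(ρV²/2) = 0.1247·(357/0.0342)·(1790·0.0192²/2) = 0.1247·1.044e+04·0.33 = 429.5 Pa.

ΔP ≈ 429 Pa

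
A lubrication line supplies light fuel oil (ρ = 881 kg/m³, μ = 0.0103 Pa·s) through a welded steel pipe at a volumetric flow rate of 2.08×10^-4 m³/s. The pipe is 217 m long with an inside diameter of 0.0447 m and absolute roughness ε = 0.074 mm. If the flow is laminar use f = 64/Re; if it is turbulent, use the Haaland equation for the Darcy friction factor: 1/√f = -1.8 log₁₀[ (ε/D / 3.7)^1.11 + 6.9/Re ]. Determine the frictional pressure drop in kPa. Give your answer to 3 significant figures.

Cross-sectional area A = πD²/4 = π(0.0447)²/4 = 0.001569 m²; mean velocity V = Q/A = 0.000208/0.001569 = 0.1325 m/s.
Reynolds number Re = ρVD/μ = 881 · 0.1325 · 0.0447 / 0.0103 = 506.8.
Re < 2300 → laminar flow, so f = 64/Re = 64/506.8 = 0.1263 (the turbulent correlation is not needed).
Darcy-Weisbach: ΔP = f(L/D)(ρV²/2) = 0.1263·(217/0.0447)·(881·0.1325²/2) = 0.1263·4855·7.739 = 4744 Pa.
ΔP = 4744 Pa = 4.74 kPa.

ΔP ≈ 4.74 kPa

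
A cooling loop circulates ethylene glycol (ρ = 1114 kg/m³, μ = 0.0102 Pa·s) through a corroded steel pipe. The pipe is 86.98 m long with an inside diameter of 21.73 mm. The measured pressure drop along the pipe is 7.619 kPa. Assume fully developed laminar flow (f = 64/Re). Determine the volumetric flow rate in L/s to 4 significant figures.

For laminar flow, f = 64/Re with Re = ρVD/μ, so Darcy-Weisbach reduces to ΔP = 32μLV/D². Solving for V: V = ΔP·D²/(32μL) = 7619·(0.02173)²/(32·0.0102·86.98) = 0.1267 m/s.
Check: Re = ρVD/μ = 1114·0.1267·0.02173/0.0102 = 300.7 < 2300, so the laminar assumption holds.
Q = V·A = 0.1267·(π/4·0.02173²) = 4.7e-05 m³/s = 0.04700 L/s.

Q ≈ 0.04700 L/s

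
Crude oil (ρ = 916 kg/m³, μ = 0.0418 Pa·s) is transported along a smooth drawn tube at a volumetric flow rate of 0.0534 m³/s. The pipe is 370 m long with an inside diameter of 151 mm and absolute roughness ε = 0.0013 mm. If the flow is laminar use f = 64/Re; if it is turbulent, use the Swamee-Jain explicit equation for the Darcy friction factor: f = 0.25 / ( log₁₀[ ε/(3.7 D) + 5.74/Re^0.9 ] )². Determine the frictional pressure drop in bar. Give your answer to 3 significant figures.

ΔP ≈ 3.10 bar

Cross-sectional area A = πD²/4 = π(0.151)²/4 = 0.01791 m²; mean velocity V = Q/A = 0.0534/0.01791 = 2.982 m/s.
Reynolds number Re = ρVD/μ = 916 · 2.982 · 0.151 / 0.0418 = 9867.
Re > 4000 → turbulent. Relative roughness ε/D = 1.3e-06/0.151 = 8.61e-06. Swamee-Jain: f = 0.25/(log₁₀[8.61e-06/3.7 + 5.74/9867^0.9])² = 0.25/(log₁₀[2.33e-06 + 0.00146])² = 0.25/(-2.835)² = 0.0311.
Darcy-Weisbach: ΔP = f(L/D)(ρV²/2) = 0.0311·(370/0.151)·(916·2.982²/2) = 0.0311·2450·4072 = 3.104e+05 Pa.
ΔP = 3.104e+05 Pa = 3.10 bar.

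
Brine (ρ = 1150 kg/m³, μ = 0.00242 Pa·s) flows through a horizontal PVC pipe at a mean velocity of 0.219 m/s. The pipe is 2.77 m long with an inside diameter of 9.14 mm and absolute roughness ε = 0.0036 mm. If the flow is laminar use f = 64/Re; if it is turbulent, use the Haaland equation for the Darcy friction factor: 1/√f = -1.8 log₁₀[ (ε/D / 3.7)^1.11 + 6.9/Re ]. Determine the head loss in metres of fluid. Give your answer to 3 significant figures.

Reynolds number Re = ρVD/μ = 1150 · 0.219 · 0.00914 / 0.00242 = 951.2.
Re < 2300 → laminar flow, so f = 64/Re = 64/951.2 = 0.06728 (the turbulent correlation is not needed).
Darcy-Weisbach: ΔP = f(L/D)(ρV²/2) = 0.06728·(2.77/0.00914)·(1150·0.219²/2) = 0.06728·303.1·27.58 = 562.3 Pa.
Head loss h_f = ΔP/(ρg) = 562.3/(1150·9.81) = 0.0498 m.

h_f ≈ 0.0498 m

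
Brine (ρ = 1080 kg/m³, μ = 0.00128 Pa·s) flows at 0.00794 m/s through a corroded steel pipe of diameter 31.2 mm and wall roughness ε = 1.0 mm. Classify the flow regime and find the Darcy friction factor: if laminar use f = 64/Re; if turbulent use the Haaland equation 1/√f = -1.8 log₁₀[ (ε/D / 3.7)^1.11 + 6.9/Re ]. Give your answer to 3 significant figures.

Re = ρVD/μ = 1080·0.00794·0.0312/0.00128 = 209.
Re < 2300 → laminar, so f = 64/Re = 0.3062 (roughness is irrelevant in laminar flow).

f ≈ 0.306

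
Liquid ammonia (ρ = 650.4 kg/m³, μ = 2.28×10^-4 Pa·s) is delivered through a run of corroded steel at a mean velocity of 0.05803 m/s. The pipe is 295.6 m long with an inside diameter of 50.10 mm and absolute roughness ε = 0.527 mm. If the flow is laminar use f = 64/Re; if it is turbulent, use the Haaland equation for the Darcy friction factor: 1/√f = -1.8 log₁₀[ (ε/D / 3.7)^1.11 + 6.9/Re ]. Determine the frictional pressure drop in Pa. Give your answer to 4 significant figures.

ΔP ≈ 287.5 Pa

Reynolds number Re = ρVD/μ = 650.4 · 0.05803 · 0.0501 / 0.000228 = 8293.
Re > 4000 → turbulent. Relative roughness ε/D = 0.000527/0.0501 = 0.0105. Haaland: 1/√f = -1.8 log₁₀[(0.0105/3.7)^1.11 + 6.9/8293] = -1.8 log₁₀[0.00149 + 0.000832] = 4.741, so f = 0.04449.
Darcy-Weisbach: ΔP = f(L/D)(ρV²/2) = 0.04449·(295.6/0.0501)·(650.4·0.05803²/2) = 0.04449·5900·1.095 = 287.5 Pa.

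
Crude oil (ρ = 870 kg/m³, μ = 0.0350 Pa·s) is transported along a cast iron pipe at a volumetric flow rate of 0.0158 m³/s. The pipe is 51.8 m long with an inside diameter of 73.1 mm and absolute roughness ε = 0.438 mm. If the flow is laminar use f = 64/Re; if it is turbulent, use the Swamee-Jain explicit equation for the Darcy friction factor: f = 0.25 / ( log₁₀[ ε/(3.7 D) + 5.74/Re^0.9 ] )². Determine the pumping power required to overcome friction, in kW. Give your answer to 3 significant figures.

P ≈ 2.90 kW

Cross-sectional area A = πD²/4 = π(0.0731)²/4 = 0.004197 m²; mean velocity V = Q/A = 0.0158/0.004197 = 3.765 m/s.
Reynolds number Re = ρVD/μ = 870 · 3.765 · 0.0731 / 0.035 = 6841.
Re > 4000 → turbulent. Relative roughness ε/D = 0.000438/0.0731 = 0.00599. Swamee-Jain: f = 0.25/(log₁₀[0.00599/3.7 + 5.74/6841^0.9])² = 0.25/(log₁₀[0.00162 + 0.00203])² = 0.25/(-2.438)² = 0.04206.
Darcy-Weisbach: ΔP = f(L/D)(ρV²/2) = 0.04206·(51.8/0.0731)·(870·3.765²/2) = 0.04206·708.6·6165 = 1.838e+05 Pa.
Pumping power P = QΔP = 0.0158·1.838e+05 = 2904 W = 2.90 kW.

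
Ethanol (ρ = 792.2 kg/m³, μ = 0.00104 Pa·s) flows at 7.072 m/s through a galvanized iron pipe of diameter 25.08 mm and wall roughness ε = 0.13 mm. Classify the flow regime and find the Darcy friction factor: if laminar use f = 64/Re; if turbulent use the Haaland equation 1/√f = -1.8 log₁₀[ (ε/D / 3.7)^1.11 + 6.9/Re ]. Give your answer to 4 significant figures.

f ≈ 0.03138

Re = ρVD/μ = 792.2·7.072·0.02508/0.00104 = 1.351e+05.
Re > 4000 → turbulent. ε/D = 0.00013/0.02508 = 0.00518; Haaland: 1/√f = -1.8 log₁₀[0.00068 + 5.11e-05] = 5.645, so f = 0.03138.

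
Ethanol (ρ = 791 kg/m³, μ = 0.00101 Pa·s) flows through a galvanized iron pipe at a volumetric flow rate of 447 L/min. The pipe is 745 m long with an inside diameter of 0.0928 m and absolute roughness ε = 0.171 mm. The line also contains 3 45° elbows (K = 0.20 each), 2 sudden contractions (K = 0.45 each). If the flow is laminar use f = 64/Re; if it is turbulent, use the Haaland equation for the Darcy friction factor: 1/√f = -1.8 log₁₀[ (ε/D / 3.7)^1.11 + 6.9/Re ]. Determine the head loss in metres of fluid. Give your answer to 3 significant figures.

h_f ≈ 12.5 m

Q = 447 L/min = 447/60000 = 0.00745 m³/s.
Cross-sectional area A = πD²/4 = π(0.0928)²/4 = 0.006764 m²; mean velocity V = Q/A = 0.00745/0.006764 = 1.101 m/s.
Reynolds number Re = ρVD/μ = 791 · 1.101 · 0.0928 / 0.00101 = 8.005e+04.
Re > 4000 → turbulent. Relative roughness ε/D = 0.000171/0.0928 = 0.00184. Haaland: 1/√f = -1.8 log₁₀[(0.00184/3.7)^1.11 + 6.9/8.005e+04] = -1.8 log₁₀[0.000216 + 8.62e-05] = 6.336, so f = 0.02491.
Total minor-loss coefficient ΣK = 3·0.2 + 2·0.45 = 1.5.
ΔP = [f·L/D + ΣK]·(ρV²/2) = [0.02491·745/0.0928 + 1.5]·(791·1.101²/2) = [200 + 1.5]·479.8 = 9.667e+04 Pa.
Head loss h_f = ΔP/(ρg) = 9.667e+04/(791·9.81) = 12.5 m.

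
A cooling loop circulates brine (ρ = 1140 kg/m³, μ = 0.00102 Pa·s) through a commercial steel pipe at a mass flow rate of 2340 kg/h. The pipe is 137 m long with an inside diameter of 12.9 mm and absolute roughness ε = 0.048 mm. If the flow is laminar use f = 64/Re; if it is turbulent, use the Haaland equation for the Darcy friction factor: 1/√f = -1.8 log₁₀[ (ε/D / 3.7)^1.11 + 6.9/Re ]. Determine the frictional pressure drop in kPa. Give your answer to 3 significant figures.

ṁ = 2340 kg/h = 2340/3600 = 0.65 kg/s.
A = πD²/4 = π(0.0129)²/4 = 0.0001307 m²; mean velocity V = ṁ/(ρA) = 0.65/(1140 · 0.0001307) = 4.363 m/s.
Reynolds number Re = ρVD/μ = 1140 · 4.363 · 0.0129 / 0.00102 = 6.29e+04.
Re > 4000 → turbulent. Relative roughness ε/D = 4.8e-05/0.0129 = 0.00372. Haaland: 1/√f = -1.8 log₁₀[(0.00372/3.7)^1.11 + 6.9/6.29e+04] = -1.8 log₁₀[0.000471 + 0.00011] = 5.825, so f = 0.02947.
Darcy-Weisbach: ΔP = f(L/D)(ρV²/2) = 0.02947·(137/0.0129)·(1140·4.363²/2) = 0.02947·1.062e+04·1.085e+04 = 3.395e+06 Pa.
ΔP = 3.395e+06 Pa = 3400 kPa.

ΔP ≈ 3400 kPa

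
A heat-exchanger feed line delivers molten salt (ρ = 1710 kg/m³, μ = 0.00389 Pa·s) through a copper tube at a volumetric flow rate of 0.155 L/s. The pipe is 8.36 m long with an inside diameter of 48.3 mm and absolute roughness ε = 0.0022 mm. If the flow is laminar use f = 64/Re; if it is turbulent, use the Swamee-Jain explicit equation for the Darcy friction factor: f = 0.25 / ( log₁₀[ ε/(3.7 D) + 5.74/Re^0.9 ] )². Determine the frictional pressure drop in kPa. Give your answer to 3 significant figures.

ΔP ≈ 0.0377 kPa

Q = 0.155 L/s = 0.155/1000 = 0.000155 m³/s.
Cross-sectional area A = πD²/4 = π(0.0483)²/4 = 0.001832 m²; mean velocity V = Q/A = 0.000155/0.001832 = 0.0846 m/s.
Reynolds number Re = ρVD/μ = 1710 · 0.0846 · 0.0483 / 0.00389 = 1796.
Re < 2300 → laminar flow, so f = 64/Re = 64/1796 = 0.03563 (the turbulent correlation is not needed).
Darcy-Weisbach: ΔP = f(L/D)(ρV²/2) = 0.03563·(8.36/0.0483)·(1710·0.0846²/2) = 0.03563·173.1·6.119 = 37.74 Pa.
ΔP = 37.74 Pa = 0.0377 kPa.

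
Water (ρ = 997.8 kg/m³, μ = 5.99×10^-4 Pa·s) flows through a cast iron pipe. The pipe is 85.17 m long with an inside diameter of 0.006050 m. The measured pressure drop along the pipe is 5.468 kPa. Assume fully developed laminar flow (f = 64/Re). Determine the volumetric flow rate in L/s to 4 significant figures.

Q ≈ 0.003524 L/s

For laminar flow, f = 64/Re with Re = ρVD/μ, so Darcy-Weisbach reduces to ΔP = 32μLV/D². Solving for V: V = ΔP·D²/(32μL) = 5468·(0.00605)²/(32·0.000599·85.17) = 0.1226 m/s.
Check: Re = ρVD/μ = 997.8·0.1226·0.00605/0.000599 = 1236 < 2300, so the laminar assumption holds.
Q = V·A = 0.1226·(π/4·0.00605²) = 3.524e-06 m³/s = 0.003524 L/s.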